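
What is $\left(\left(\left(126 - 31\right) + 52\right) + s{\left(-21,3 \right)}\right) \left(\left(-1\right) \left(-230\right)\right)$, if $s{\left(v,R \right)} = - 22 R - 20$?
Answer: $14030$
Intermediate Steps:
$s{\left(v,R \right)} = -20 - 22 R$
$\left(\left(\left(126 - 31\right) + 52\right) + s{\left(-21,3 \right)}\right) \left(\left(-1\right) \left(-230\right)\right) = \left(\left(\left(126 - 31\right) + 52\right) - 86\right) \left(\left(-1\right) \left(-230\right)\right) = \left(\left(95 + 52\right) - 86\right) 230 = \left(147 - 86\right) 230 = 61 \cdot 230 = 14030$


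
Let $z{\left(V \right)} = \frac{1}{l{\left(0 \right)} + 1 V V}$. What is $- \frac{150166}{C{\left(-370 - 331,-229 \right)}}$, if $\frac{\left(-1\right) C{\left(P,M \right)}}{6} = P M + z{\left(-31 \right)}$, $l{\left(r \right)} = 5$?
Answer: $\frac{24176726}{155071015} \approx 0.15591$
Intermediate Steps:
$z{\left(V \right)} = \frac{1}{5 + V^{2}}$ ($z{\left(V \right)} = \frac{1}{5 + 1 V V} = \frac{1}{5 + V V} = \frac{1}{5 + V^{2}}$)
$C{\left(P,M \right)} = - \frac{1}{161} - 6 M P$ ($C{\left(P,M \right)} = - 6 \left(P M + \frac{1}{5 + \left(-31\right)^{2}}\right) = - 6 \left(M P + \frac{1}{5 + 961}\right) = - 6 \left(M P + \frac{1}{966}\right) = - 6 \left(\frac{1}{966} + M P\right) = - \frac{1}{161} - 6 M P$)
$- \frac{150166}{C{\left(-370 - 331,-229 \right)}} = - \frac{150166}{- \frac{1}{161} - - 1374 \left(-370 - 331\right)} = - \frac{150166}{- \frac{1}{161} - \left(-1374\right) \left(-701\right)} = - \frac{150166}{- \frac{1}{161} - 963174} = - \frac{150166}{- \frac{155071015}{161}} = \left(-150166\right) \left(- \frac{161}{155071015}\right) = \frac{24176726}{155071015}$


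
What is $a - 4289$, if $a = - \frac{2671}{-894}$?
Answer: $- \frac{3831695}{894} \approx -4286.0$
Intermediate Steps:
$a = \frac{2671}{894}$ ($a = \left(-2671\right) \left(- \frac{1}{894}\right) = \frac{2671}{894} \approx 2.9877$)
$a - 4289 = \frac{2671}{894} - 4289 = - \frac{3831695}{894}$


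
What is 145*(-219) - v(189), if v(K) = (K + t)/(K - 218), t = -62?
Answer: -920768/29 ≈ -31751.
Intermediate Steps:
v(K) = (-62 + K)/(-218 + K) (v(K) = (K - 62)/(K - 218) = (-62 + K)/(-218 + K))
145*(-219) - v(189) = 145*(-219) - (-62 + 189)/(-218 + 189) = -31755 - 127/(-29) = -31755 - (-1)*127/29 = -31755 - 1*(-127/29) = -31755 + 127/29 = -920768/29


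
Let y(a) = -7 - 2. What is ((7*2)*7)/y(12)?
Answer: -98/9 ≈ -10.889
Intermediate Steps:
y(a) = -9
((7*2)*7)/y(12) = ((7*2)*7)/(-9) = (14*7)*(-⅑) = 98*(-⅑) = -98/9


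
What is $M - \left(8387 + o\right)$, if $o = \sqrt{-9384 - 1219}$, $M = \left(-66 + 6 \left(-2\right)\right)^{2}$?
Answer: $-2303 - i \sqrt{10603} \approx -2303.0 - 102.97 i$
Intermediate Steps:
$M = 6084$ ($M = \left(-66 - 12\right)^{2} = \left(-78\right)^{2} = 6084$)
$o = i \sqrt{10603}$ ($o = \sqrt{-10603} = i \sqrt{10603} \approx 102.97 i$)
$M - \left(8387 + o\right) = 6084 + \left(8387 \left(-1\right) - i \sqrt{10603}\right) = 6084 - \left(8387 + i \sqrt{10603}\right) = -2303 - i \sqrt{10603}$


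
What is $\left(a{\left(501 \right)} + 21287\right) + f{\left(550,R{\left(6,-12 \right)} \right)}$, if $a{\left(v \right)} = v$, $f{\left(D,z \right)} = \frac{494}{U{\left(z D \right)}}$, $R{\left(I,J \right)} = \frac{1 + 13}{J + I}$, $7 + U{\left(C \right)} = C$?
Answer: $\frac{84339866}{3871} \approx 21788.0$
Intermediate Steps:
$U{\left(C \right)} = -7 + C$
$R{\left(I,J \right)} = \frac{14}{I + J}$
$f{\left(D,z \right)} = \frac{494}{-7 + D z}$ ($f{\left(D,z \right)} = \frac{494}{-7 + z D} = \frac{494}{-7 + D z}$)
$\left(a{\left(501 \right)} + 21287\right) + f{\left(550,R{\left(6,-12 \right)} \right)} = \left(501 + 21287\right) + \frac{494}{-7 + 550 \frac{14}{6 - 12}} = 21788 + \frac{494}{-7 + 550 \frac{14}{-6}} = 21788 + \frac{494}{-7 + 550 \cdot 14 \left(- \frac{1}{6}\right)} = 21788 + \frac{494}{-7 + 550 \left(- \frac{7}{3}\right)} = 21788 + \frac{494}{-7 - \frac{3850}{3}} = 21788 + \frac{494}{- \frac{3871}{3}} = 21788 + 494 \left(- \frac{3}{3871}\right) = 21788 - \frac{1482}{3871} = \frac{84339866}{3871}$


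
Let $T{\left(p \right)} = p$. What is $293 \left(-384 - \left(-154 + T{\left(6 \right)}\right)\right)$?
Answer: $-69148$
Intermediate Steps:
$293 \left(-384 - \left(-154 + T{\left(6 \right)}\right)\right) = 293 \left(-384 + \left(154 - 6\right)\right) = 293 \left(-384 + 148\right) = 293 \left(-236\right) = -69148$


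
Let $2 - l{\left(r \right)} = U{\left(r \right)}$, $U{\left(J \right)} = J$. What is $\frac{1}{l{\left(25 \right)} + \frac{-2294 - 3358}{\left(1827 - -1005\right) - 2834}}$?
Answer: $\frac{1}{2803} \approx 0.00035676$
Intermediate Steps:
$l{\left(r \right)} = 2 - r$
$\frac{1}{l{\left(25 \right)} + \frac{-2294 - 3358}{\left(1827 - -1005\right) - 2834}} = \frac{1}{\left(2 - 25\right) + \frac{-2294 - 3358}{\left(1827 - -1005\right) - 2834}} = \frac{1}{\left(2 - 25\right) - \frac{5652}{\left(1827 + 1005\right) - 2834}} = \frac{1}{-23 - \frac{5652}{2832 - 2834}} = \frac{1}{-23 - \frac{5652}{-2}} = \frac{1}{-23 - -2826} = \frac{1}{-23 + 2826} = \frac{1}{2803}$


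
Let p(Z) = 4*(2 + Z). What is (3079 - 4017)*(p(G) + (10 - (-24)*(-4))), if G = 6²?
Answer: -61908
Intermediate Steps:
G = 36
p(Z) = 8 + 4*Z
(3079 - 4017)*(p(G) + (10 - (-24)*(-4))) = (3079 - 4017)*((8 + 4*36) + (10 - (-24)*(-4))) = -938*((8 + 144) + (10 - 3*32)) = -938*(152 + (10 - 96)) = -938*(152 - 86) = -938*66 = -61908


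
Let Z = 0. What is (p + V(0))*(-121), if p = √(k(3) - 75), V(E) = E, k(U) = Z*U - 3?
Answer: -121*I*√78 ≈ -1068.6*I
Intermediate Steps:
k(U) = -3 (k(U) = 0*U - 3 = 0 - 3 = -3)
p = I*√78 (p = √(-3 - 75) = √(-78) = I*√78 ≈ 8.8318*I)
(p + V(0))*(-121) = (I*√78 + 0)*(-121) = (I*√78)*(-121) = -121*I*√78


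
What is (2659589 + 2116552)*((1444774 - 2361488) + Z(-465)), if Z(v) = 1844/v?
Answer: -678648010439138/155 ≈ -4.3784e+12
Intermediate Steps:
(2659589 + 2116552)*((1444774 - 2361488) + Z(-465)) = (2659589 + 2116552)*((1444774 - 2361488) + 1844/(-465)) = 4776141*(-916714 + 1844*(-1/465)) = 4776141*(-916714 - 1844/465) = 4776141*(-426273854/465) = -678648010439138/155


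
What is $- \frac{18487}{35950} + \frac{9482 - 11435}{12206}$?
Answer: $- \frac{73965668}{109701425} \approx -0.67424$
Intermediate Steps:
$- \frac{18487}{35950} + \frac{9482 - 11435}{12206} = \left(-18487\right) \frac{1}{35950} - \frac{1953}{12206} = - \frac{18487}{35950} - \frac{1953}{12206} = - \frac{73965668}{109701425}$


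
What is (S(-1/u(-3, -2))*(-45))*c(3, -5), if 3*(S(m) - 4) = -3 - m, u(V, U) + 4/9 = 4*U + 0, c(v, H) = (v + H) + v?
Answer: -10125/76 ≈ -133.22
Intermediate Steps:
c(v, H) = H + 2*v (c(v, H) = (H + v) + v = H + 2*v)
u(V, U) = -4/9 + 4*U (u(V, U) = -4/9 + (4*U + 0) = -4/9 + 4*U)
S(m) = 3 - m/3 (S(m) = 4 + (-3 - m)/3 = 4 + (-1 - m/3) = 3 - m/3)
(S(-1/u(-3, -2))*(-45))*c(3, -5) = ((3 - (-1)/(3*(-4/9 + 4*(-2))))*(-45))*(-5 + 2*3) = ((3 - (-1)/(3*(-4/9 - 8)))*(-45))*(-5 + 6) = ((3 - (-1)/(3*(-76/9)))*(-45))*1 = ((3 - (-1)*(-9)/(3*76))*(-45))*1 = ((3 - ⅓*9/76)*(-45))*1 = ((3 - 3/76)*(-45))*1 = ((225/76)*(-45))*1 = -10125/76*1 = -10125/76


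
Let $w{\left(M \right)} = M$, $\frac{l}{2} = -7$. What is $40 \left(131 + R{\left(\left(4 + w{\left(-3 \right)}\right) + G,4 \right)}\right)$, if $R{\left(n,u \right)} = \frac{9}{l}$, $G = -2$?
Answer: $\frac{36500}{7} \approx 5214.3$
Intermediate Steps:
$l = -14$ ($l = 2 \left(-7\right) = -14$)
$R{\left(n,u \right)} = - \frac{9}{14}$ ($R{\left(n,u \right)} = \frac{9}{-14} = 9 \left(- \frac{1}{14}\right) = - \frac{9}{14}$)
$40 \left(131 + R{\left(\left(4 + w{\left(-3 \right)}\right) + G,4 \right)}\right) = 40 \left(131 - \frac{9}{14}\right) = 40 \cdot \frac{1825}{14} = \frac{36500}{7}$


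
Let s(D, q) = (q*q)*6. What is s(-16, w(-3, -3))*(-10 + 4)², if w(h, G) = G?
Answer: 1944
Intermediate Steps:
s(D, q) = 6*q² (s(D, q) = q²*6 = 6*q²)
s(-16, w(-3, -3))*(-10 + 4)² = (6*(-3)²)*(-10 + 4)² = (6*9)*(-6)² = 54*36 = 1944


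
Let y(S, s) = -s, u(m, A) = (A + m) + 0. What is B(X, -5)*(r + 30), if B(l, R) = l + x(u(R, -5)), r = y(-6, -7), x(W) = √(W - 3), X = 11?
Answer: 407 + 37*I*√13 ≈ 407.0 + 133.41*I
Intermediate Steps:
u(m, A) = A + m
x(W) = √(-3 + W)
r = 7 (r = -1*(-7) = 7)
B(l, R) = l + √(-8 + R) (B(l, R) = l + √(-3 + (-5 + R)) = l + √(-8 + R))
B(X, -5)*(r + 30) = (11 + √(-8 - 5))*(7 + 30) = (11 + √(-13))*37 = (11 + I*√13)*37 = 407 + 37*I*√13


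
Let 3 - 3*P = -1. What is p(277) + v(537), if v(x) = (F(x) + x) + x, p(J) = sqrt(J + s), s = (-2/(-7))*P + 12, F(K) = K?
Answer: 1611 + sqrt(127617)/21 ≈ 1628.0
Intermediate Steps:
P = 4/3 (P = 1 - 1/3*(-1) = 1 + 1/3 = 4/3 ≈ 1.3333)
s = 260/21 (s = -2/(-7)*(4/3) + 12 = -2*(-1/7)*(4/3) + 12 = (2/7)*(4/3) + 12 = 8/21 + 12 = 260/21 ≈ 12.381)
p(J) = sqrt(260/21 + J) (p(J) = sqrt(J + 260/21) = sqrt(260/21 + J))
v(x) = 3*x (v(x) = (x + x) + x = 2*x + x = 3*x)
p(277) + v(537) = sqrt(5460 + 441*277)/21 + 3*537 = sqrt(5460 + 122157)/21 + 1611 = sqrt(127617)/21 + 1611 = 1611 + sqrt(127617)/21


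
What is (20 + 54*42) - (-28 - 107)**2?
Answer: -15937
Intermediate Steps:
(20 + 54*42) - (-28 - 107)**2 = (20 + 2268) - 1*(-135)**2 = 2288 - 1*18225 = 2288 - 18225 = -15937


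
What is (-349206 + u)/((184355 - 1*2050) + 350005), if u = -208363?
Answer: -557569/532310 ≈ -1.0475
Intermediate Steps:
(-349206 + u)/((184355 - 1*2050) + 350005) = (-349206 - 208363)/((184355 - 1*2050) + 350005) = -557569/((184355 - 2050) + 350005) = -557569/(182305 + 350005) = -557569/532310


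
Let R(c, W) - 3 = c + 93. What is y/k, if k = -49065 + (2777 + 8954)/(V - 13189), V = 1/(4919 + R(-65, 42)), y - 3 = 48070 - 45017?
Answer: -199512637744/3203293530135 ≈ -0.062284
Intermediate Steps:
R(c, W) = 96 + c (R(c, W) = 3 + (c + 93) = 3 + (93 + c) = 96 + c)
y = 3056 (y = 3 + (48070 - 45017) = 3 + 3053 = 3056)
V = 1/4950 (V = 1/(4919 + (96 - 65)) = 1/(4919 + 31) = 1/4950 ≈ 0.00020202)
k = -3203293530135/65285549 (k = -49065 + (2777 + 8954)/(1/4950 - 13189) = -49065 + 11731/(-65285549/4950) = -49065 + 11731*(-4950/65285549) = -49065 - 58068450/65285549 = -3203293530135/65285549 ≈ -49066.)
y/k = 3056/(-3203293530135/65285549) = 3056*(-65285549/3203293530135) = -199512637744/3203293530135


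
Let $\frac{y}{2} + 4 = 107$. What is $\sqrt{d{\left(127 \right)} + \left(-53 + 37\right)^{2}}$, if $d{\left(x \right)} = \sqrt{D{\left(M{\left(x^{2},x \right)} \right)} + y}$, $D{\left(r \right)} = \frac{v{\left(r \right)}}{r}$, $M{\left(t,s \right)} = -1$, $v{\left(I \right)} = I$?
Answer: $\sqrt{256 + 3 \sqrt{23}} \approx 16.443$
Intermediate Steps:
$y = 206$ ($y = -8 + 2 \cdot 107 = -8 + 214 = 206$)
$D{\left(r \right)} = 1$ ($D{\left(r \right)} = \frac{r}{r} = 1$)
$d{\left(x \right)} = 3 \sqrt{23}$ ($d{\left(x \right)} = \sqrt{1 + 206} = \sqrt{207} = 3 \sqrt{23}$)
$\sqrt{d{\left(127 \right)} + \left(-53 + 37\right)^{2}} = \sqrt{3 \sqrt{23} + \left(-53 + 37\right)^{2}} = \sqrt{3 \sqrt{23} + \left(-16\right)^{2}} = \sqrt{3 \sqrt{23} + 256} = \sqrt{256 + 3 \sqrt{23}}$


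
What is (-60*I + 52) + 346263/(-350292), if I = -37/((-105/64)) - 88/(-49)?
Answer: -8066575133/5721436 ≈ -1409.9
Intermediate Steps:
I = 17896/735 (I = -37/((-105*1/64)) - 88*(-1/49) = -37/(-105/64) + 88/49 = -37*(-64/105) + 88/49 = 2368/105 + 88/49 = 17896/735 ≈ 24.348)
(-60*I + 52) + 346263/(-350292) = (-60*17896/735 + 52) + 346263/(-350292) = (-71584/49 + 52) + 346263*(-1/350292) = -69036/49 - 115421/116764 = -8066575133/5721436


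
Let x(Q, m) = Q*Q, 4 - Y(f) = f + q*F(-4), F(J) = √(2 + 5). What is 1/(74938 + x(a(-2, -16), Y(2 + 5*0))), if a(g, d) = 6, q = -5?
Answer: 1/74974 ≈ 1.3338e-5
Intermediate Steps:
F(J) = √7
Y(f) = 4 - f + 5*√7 (Y(f) = 4 - (f - 5*√7) = 4 + (-f + 5*√7) = 4 - f + 5*√7)
x(Q, m) = Q²
1/(74938 + x(a(-2, -16), Y(2 + 5*0))) = 1/(74938 + 6²) = 1/(74938 + 36) = 1/74974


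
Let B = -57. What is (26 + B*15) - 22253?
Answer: -23082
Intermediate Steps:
(26 + B*15) - 22253 = (26 - 57*15) - 22253 = (26 - 855) - 22253 = -829 - 22253 = -23082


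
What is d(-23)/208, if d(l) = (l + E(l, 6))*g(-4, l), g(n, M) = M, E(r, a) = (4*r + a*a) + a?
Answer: 1679/208 ≈ 8.0721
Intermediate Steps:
E(r, a) = a + a² + 4*r (E(r, a) = (4*r + a²) + a = (a² + 4*r) + a = a + a² + 4*r)
d(l) = l*(42 + 5*l) (d(l) = (l + (6 + 6² + 4*l))*l = (l + (6 + 36 + 4*l))*l = (l + (42 + 4*l))*l = (42 + 5*l)*l = l*(42 + 5*l))
d(-23)/208 = -23*(42 + 5*(-23))/208 = -23*(42 - 115)*(1/208) = -23*(-73)*(1/208) = 1679*(1/208) = 1679/208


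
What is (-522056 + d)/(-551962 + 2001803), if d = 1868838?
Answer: 1346782/1449841 ≈ 0.92892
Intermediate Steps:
(-522056 + d)/(-551962 + 2001803) = (-522056 + 1868838)/(-551962 + 2001803) = 1346782/1449841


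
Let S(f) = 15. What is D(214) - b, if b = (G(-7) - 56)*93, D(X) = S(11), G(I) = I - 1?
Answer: 5967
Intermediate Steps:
G(I) = -1 + I
D(X) = 15
b = -5952 (b = ((-1 - 7) - 56)*93 = (-8 - 56)*93 = -64*93 = -5952)
D(214) - b = 15 - 1*(-5952) = 15 + 5952 = 5967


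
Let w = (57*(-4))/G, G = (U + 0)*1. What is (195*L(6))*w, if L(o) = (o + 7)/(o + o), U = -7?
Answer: 48165/7 ≈ 6880.7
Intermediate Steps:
G = -7 (G = (-7 + 0)*1 = -7*1 = -7)
w = 228/7 (w = (57*(-4))/(-7) = -228*(-⅐) = 228/7 ≈ 32.571)
L(o) = (7 + o)/(2*o) (L(o) = (7 + o)/((2*o)) = (7 + o)*(1/(2*o)) = (7 + o)/(2*o))
(195*L(6))*w = (195*((½)*(7 + 6)/6))*(228/7) = (195*((½)*(⅙)*13))*(228/7) = (195*(13/12))*(228/7) = (845/4)*(228/7) = 48165/7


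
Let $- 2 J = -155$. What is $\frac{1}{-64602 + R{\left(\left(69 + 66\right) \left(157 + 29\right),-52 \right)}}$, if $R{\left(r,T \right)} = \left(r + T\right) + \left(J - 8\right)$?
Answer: $- \frac{2}{78949} \approx -2.5333 \cdot 10^{-5}$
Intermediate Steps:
$J = \frac{155}{2}$ ($J = \left(- \frac{1}{2}\right) \left(-155\right) = \frac{155}{2} \approx 77.5$)
$R{\left(r,T \right)} = \frac{139}{2} + T + r$ ($R{\left(r,T \right)} = \left(r + T\right) + \left(\frac{155}{2} - 8\right) = \left(T + r\right) + \left(\frac{155}{2} - 8\right) = \left(T + r\right) + \frac{139}{2} = \frac{139}{2} + T + r$)
$\frac{1}{-64602 + R{\left(\left(69 + 66\right) \left(157 + 29\right),-52 \right)}} = \frac{1}{-64602 + \left(\frac{139}{2} - 52 + \left(69 + 66\right) \left(157 + 29\right)\right)} = \frac{1}{-64602 + \left(\frac{139}{2} - 52 + 135 \cdot 186\right)} = \frac{1}{-64602 + \left(\frac{139}{2} - 52 + 25110\right)} = \frac{1}{-64602 + \frac{50255}{2}} = \frac{1}{- \frac{78949}{2}} = - \frac{2}{78949}$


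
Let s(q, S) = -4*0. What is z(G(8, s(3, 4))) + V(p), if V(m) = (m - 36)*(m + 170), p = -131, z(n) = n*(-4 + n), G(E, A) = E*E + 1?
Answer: -2548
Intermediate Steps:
s(q, S) = 0
G(E, A) = 1 + E**2 (G(E, A) = E**2 + 1 = 1 + E**2)
V(m) = (-36 + m)*(170 + m)
z(G(8, s(3, 4))) + V(p) = (1 + 8**2)*(-4 + (1 + 8**2)) + (-6120 + (-131)**2 + 134*(-131)) = (1 + 64)*(-4 + (1 + 64)) + (-6120 + 17161 - 17554) = 65*(-4 + 65) - 6513 = 65*61 - 6513 = 3965 - 6513 = -2548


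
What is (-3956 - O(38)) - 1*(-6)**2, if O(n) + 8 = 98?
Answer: -4082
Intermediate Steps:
O(n) = 90 (O(n) = -8 + 98 = 90)
(-3956 - O(38)) - 1*(-6)**2 = (-3956 - 1*90) - 1*(-6)**2 = (-3956 - 90) - 1*36 = -4046 - 36 = -4082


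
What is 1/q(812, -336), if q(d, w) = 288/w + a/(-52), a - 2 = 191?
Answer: -364/1663 ≈ -0.21888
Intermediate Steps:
a = 193 (a = 2 + 191 = 193)
q(d, w) = -193/52 + 288/w (q(d, w) = 288/w + 193/(-52) = 288/w + 193*(-1/52) = 288/w - 193/52 = -193/52 + 288/w)
1/q(812, -336) = 1/(-193/52 + 288/(-336)) = 1/(-193/52 + 288*(-1/336)) = 1/(-193/52 - 6/7) = 1/(-1663/364) = -364/1663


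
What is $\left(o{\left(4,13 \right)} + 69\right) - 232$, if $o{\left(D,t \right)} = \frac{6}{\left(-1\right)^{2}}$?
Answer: $-157$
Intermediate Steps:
$o{\left(D,t \right)} = 6$ ($o{\left(D,t \right)} = \frac{6}{1} = 6 \cdot 1 = 6$)
$\left(o{\left(4,13 \right)} + 69\right) - 232 = \left(6 + 69\right) - 232 = 75 - 232 = -157$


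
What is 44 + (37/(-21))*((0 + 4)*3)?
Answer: 160/7 ≈ 22.857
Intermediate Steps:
44 + (37/(-21))*((0 + 4)*3) = 44 + (37*(-1/21))*(4*3) = 44 - 37/21*12 = 44 - 148/7 = 160/7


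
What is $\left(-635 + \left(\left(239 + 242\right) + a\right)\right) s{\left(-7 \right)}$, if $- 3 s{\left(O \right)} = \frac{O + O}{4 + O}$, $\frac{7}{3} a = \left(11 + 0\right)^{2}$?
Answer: $\frac{1430}{9} \approx 158.89$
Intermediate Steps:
$a = \frac{363}{7}$ ($a = \frac{3 \left(11 + 0\right)^{2}}{7} = \frac{3 \cdot 11^{2}}{7} = \frac{3}{7} \cdot 121 = \frac{363}{7} \approx 51.857$)
$s{\left(O \right)} = - \frac{2 O}{3 \left(4 + O\right)}$ ($s{\left(O \right)} = - \frac{\left(O + O\right) \frac{1}{4 + O}}{3} = - \frac{2 O \frac{1}{4 + O}}{3} = - \frac{2 O}{3 \left(4 + O\right)}$)
$\left(-635 + \left(\left(239 + 242\right) + a\right)\right) s{\left(-7 \right)} = \left(-635 + \left(\left(239 + 242\right) + \frac{363}{7}\right)\right) \left(\left(-2\right) \left(-7\right) \frac{1}{12 + 3 \left(-7\right)}\right) = \left(-635 + \left(481 + \frac{363}{7}\right)\right) \left(\left(-2\right) \left(-7\right) \frac{1}{12 - 21}\right) = \left(-635 + \frac{3730}{7}\right) \left(\left(-2\right) \left(-7\right) \frac{1}{-9}\right) = - \frac{715 \left(\left(-2\right) \left(-7\right) \left(- \frac{1}{9}\right)\right)}{7} = \left(- \frac{715}{7}\right) \left(- \frac{14}{9}\right) = \frac{1430}{9}$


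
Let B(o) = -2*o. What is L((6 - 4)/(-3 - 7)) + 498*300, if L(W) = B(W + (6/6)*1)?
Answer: 746992/5 ≈ 1.4940e+5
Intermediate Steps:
L(W) = -2 - 2*W (L(W) = -2*(W + (6/6)*1) = -2*(W + (6*(⅙))*1) = -2*(W + 1*1) = -2*(W + 1) = -2*(1 + W) = -2 - 2*W)
L((6 - 4)/(-3 - 7)) + 498*300 = (-2 - 2*(6 - 4)/(-3 - 7)) + 498*300 = (-2 - 4/(-10)) + 149400 = (-2 - 4*(-1)/10) + 149400 = (-2 - 2*(-⅕)) + 149400 = (-2 + ⅖) + 149400 = -8/5 + 149400 = 746992/5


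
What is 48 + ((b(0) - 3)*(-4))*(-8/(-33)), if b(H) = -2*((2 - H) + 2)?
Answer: 176/3 ≈ 58.667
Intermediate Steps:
b(H) = -8 + 2*H (b(H) = -2*(4 - H) = -8 + 2*H)
48 + ((b(0) - 3)*(-4))*(-8/(-33)) = 48 + (((-8 + 2*0) - 3)*(-4))*(-8/(-33)) = 48 + (((-8 + 0) - 3)*(-4))*(-8*(-1/33)) = 48 + ((-8 - 3)*(-4))*(8/33) = 48 - 11*(-4)*(8/33) = 48 + 44*(8/33) = 48 + 32/3 = 176/3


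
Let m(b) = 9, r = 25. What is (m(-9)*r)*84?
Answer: 18900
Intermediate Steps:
(m(-9)*r)*84 = (9*25)*84 = 225*84 = 18900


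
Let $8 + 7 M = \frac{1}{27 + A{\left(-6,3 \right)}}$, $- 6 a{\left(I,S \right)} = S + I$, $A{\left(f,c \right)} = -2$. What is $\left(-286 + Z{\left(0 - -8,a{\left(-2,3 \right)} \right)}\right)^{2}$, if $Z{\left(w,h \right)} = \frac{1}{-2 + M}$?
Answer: $\frac{24708381721}{301401} \approx 81978.0$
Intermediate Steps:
$a{\left(I,S \right)} = - \frac{I}{6} - \frac{S}{6}$ ($a{\left(I,S \right)} = - \frac{S + I}{6} = - \frac{I + S}{6} = - \frac{I}{6} - \frac{S}{6}$)
$M = - \frac{199}{175}$ ($M = - \frac{8}{7} + \frac{1}{7 \left(27 - 2\right)} = - \frac{8}{7} + \frac{1}{7 \cdot 25} = - \frac{8}{7} + \frac{1}{7} \cdot \frac{1}{25} = - \frac{8}{7} + \frac{1}{175} = - \frac{199}{175} \approx -1.1371$)
$Z{\left(w,h \right)} = - \frac{175}{549}$ ($Z{\left(w,h \right)} = \frac{1}{-2 - \frac{199}{175}} = \frac{1}{- \frac{549}{175}} = - \frac{175}{549}$)
$\left(-286 + Z{\left(0 - -8,a{\left(-2,3 \right)} \right)}\right)^{2} = \left(-286 - \frac{175}{549}\right)^{2} = \left(- \frac{157189}{549}\right)^{2} = \frac{24708381721}{301401}$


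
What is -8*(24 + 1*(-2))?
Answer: -176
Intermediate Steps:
-8*(24 + 1*(-2)) = -8*(24 - 2) = -8*22 = -176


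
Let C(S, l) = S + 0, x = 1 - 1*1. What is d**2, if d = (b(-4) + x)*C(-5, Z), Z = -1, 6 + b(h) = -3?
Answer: 2025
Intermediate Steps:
b(h) = -9 (b(h) = -6 - 3 = -9)
x = 0 (x = 1 - 1 = 0)
C(S, l) = S
d = 45 (d = (-9 + 0)*(-5) = -9*(-5) = 45)
d**2 = 45**2 = 2025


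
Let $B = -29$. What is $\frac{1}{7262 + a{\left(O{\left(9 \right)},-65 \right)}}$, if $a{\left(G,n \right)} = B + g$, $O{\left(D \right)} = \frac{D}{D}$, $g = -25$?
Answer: $\frac{1}{7208} \approx 0.00013873$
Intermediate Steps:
$O{\left(D \right)} = 1$
$a{\left(G,n \right)} = -54$ ($a{\left(G,n \right)} = -29 - 25 = -54$)
$\frac{1}{7262 + a{\left(O{\left(9 \right)},-65 \right)}} = \frac{1}{7262 - 54} = \frac{1}{7208}$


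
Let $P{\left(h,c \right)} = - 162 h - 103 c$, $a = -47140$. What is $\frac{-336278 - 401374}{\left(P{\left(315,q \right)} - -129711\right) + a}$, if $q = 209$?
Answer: $- \frac{122942}{1669} \approx -73.662$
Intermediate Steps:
$\frac{-336278 - 401374}{\left(P{\left(315,q \right)} - -129711\right) + a} = \frac{-336278 - 401374}{\left(\left(\left(-162\right) 315 - 21527\right) - -129711\right) - 47140} = - \frac{737652}{\left(\left(-51030 - 21527\right) + 129711\right) - 47140} = - \frac{737652}{\left(-72557 + 129711\right) - 47140} = - \frac{737652}{57154 - 47140} = - \frac{737652}{10014} = \left(-737652\right) \frac{1}{10014} = - \frac{122942}{1669}$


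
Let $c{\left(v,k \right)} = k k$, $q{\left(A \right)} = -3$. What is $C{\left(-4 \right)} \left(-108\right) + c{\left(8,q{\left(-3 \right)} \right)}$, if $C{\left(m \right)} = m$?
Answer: $441$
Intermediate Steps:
$c{\left(v,k \right)} = k^{2}$
$C{\left(-4 \right)} \left(-108\right) + c{\left(8,q{\left(-3 \right)} \right)} = \left(-4\right) \left(-108\right) + \left(-3\right)^{2} = 432 + 9 = 441$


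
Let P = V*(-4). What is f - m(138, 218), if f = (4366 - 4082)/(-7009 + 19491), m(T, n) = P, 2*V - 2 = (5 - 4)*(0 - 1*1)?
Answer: 12624/6241 ≈ 2.0228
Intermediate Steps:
V = ½ (V = 1 + ((5 - 4)*(0 - 1*1))/2 = 1 + (1*(0 - 1))/2 = 1 + (1*(-1))/2 = 1 + (½)*(-1) = 1 - ½ = ½ ≈ 0.50000)
P = -2 (P = (½)*(-4) = -2)
m(T, n) = -2
f = 142/6241 (f = 284/12482 = 284*(1/12482) = 142/6241 ≈ 0.022753)
f - m(138, 218) = 142/6241 - 1*(-2) = 142/6241 + 2 = 12624/6241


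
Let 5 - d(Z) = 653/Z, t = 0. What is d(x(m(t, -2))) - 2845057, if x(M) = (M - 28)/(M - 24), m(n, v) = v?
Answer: -42684269/15 ≈ -2.8456e+6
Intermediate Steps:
x(M) = (-28 + M)/(-24 + M)
d(Z) = 5 - 653/Z
d(x(m(t, -2))) - 2845057 = (5 - 653*(-24 - 2)/(-28 - 2)) - 2845057 = (5 - 653/(-30/(-26))) - 2845057 = (5 - 653/((-1/26*(-30)))) - 2845057 = (5 - 653/15/13) - 2845057 = (5 - 653*13/15) - 2845057 = (5 - 8489/15) - 2845057 = -8414/15 - 2845057 = -42684269/15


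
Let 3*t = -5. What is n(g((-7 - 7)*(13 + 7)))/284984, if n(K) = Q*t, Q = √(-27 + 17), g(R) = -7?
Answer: -5*I*√10/854952 ≈ -1.8494e-5*I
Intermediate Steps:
t = -5/3 (t = (⅓)*(-5) = -5/3 ≈ -1.6667)
Q = I*√10 (Q = √(-10) = I*√10 ≈ 3.1623*I)
n(K) = -5*I*√10/3 (n(K) = (I*√10)*(-5/3) = -5*I*√10/3)
n(g((-7 - 7)*(13 + 7)))/284984 = -5*I*√10/3/284984 = -5*I*√10/3*(1/284984) = -5*I*√10/854952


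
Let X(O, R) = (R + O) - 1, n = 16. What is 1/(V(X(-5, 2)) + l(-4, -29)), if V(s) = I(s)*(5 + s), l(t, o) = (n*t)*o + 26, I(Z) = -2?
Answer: 1/1880 ≈ 0.00053191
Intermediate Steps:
X(O, R) = -1 + O + R (X(O, R) = (O + R) - 1 = -1 + O + R)
l(t, o) = 26 + 16*o*t (l(t, o) = (16*t)*o + 26 = 16*o*t + 26 = 26 + 16*o*t)
V(s) = -10 - 2*s (V(s) = -2*(5 + s) = -10 - 2*s)
1/(V(X(-5, 2)) + l(-4, -29)) = 1/((-10 - 2*(-1 - 5 + 2)) + (26 + 16*(-29)*(-4))) = 1/((-10 - 2*(-4)) + (26 + 1856)) = 1/((-10 + 8) + 1882) = 1/(-2 + 1882) = 1/1880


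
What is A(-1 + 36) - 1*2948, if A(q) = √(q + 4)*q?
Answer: -2948 + 35*√39 ≈ -2729.4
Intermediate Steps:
A(q) = q*√(4 + q) (A(q) = √(4 + q)*q = q*√(4 + q))
A(-1 + 36) - 1*2948 = (-1 + 36)*√(4 + (-1 + 36)) - 1*2948 = 35*√(4 + 35) - 2948 = 35*√39 - 2948 = -2948 + 35*√39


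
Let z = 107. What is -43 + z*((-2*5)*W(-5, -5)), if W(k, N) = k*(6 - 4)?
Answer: 10657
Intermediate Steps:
W(k, N) = 2*k (W(k, N) = k*2 = 2*k)
-43 + z*((-2*5)*W(-5, -5)) = -43 + 107*((-2*5)*(2*(-5))) = -43 + 107*(-10*(-10)) = -43 + 107*100 = -43 + 10700 = 10657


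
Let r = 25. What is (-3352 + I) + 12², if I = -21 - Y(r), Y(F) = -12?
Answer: -3217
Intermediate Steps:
I = -9 (I = -21 - 1*(-12) = -21 + 12 = -9)
(-3352 + I) + 12² = (-3352 - 9) + 12² = -3361 + 144 = -3217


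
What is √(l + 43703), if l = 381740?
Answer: √425443 ≈ 652.26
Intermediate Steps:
√(l + 43703) = √(381740 + 43703) = √425443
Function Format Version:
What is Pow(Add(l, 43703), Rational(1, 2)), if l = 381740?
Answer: Pow(425443, Rational(1, 2)) ≈ 652.26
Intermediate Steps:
Pow(Add(l, 43703), Rational(1, 2)) = Pow(Add(381740, 43703), Rational(1, 2)) = Pow(425443, Rational(1, 2))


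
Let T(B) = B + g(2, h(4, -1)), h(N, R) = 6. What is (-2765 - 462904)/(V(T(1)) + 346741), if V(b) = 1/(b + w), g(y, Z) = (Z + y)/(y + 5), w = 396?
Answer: -1297819503/966367174 ≈ -1.3430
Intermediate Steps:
g(y, Z) = (Z + y)/(5 + y)
T(B) = 8/7 + B (T(B) = B + (6 + 2)/(5 + 2) = B + 8/7 = 8/7 + B)
V(b) = 1/(396 + b) (V(b) = 1/(b + 396) = 1/(396 + b))
(-2765 - 462904)/(V(T(1)) + 346741) = (-2765 - 462904)/(1/(396 + (8/7 + 1)) + 346741) = -465669/(1/(396 + 15/7) + 346741) = -465669/(1/(2787/7) + 346741) = -465669/(7/2787 + 346741) = -465669/966367174/2787 = -465669*2787/966367174 = -1297819503/966367174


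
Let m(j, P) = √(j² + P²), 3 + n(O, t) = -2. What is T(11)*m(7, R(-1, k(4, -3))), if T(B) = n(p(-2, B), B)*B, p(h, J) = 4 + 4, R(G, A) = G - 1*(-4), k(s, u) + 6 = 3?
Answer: -55*√58 ≈ -418.87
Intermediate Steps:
k(s, u) = -3 (k(s, u) = -6 + 3 = -3)
R(G, A) = 4 + G (R(G, A) = G + 4 = 4 + G)
p(h, J) = 8
n(O, t) = -5 (n(O, t) = -3 - 2 = -5)
T(B) = -5*B
m(j, P) = √(P² + j²)
T(11)*m(7, R(-1, k(4, -3))) = (-5*11)*√((4 - 1)² + 7²) = -55*√(3² + 49) = -55*√(9 + 49) = -55*√58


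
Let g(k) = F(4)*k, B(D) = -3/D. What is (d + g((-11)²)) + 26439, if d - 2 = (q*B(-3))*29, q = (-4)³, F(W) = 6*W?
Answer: 27489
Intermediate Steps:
q = -64
g(k) = 24*k (g(k) = (6*4)*k = 24*k)
d = -1854 (d = 2 - (-192)/(-3)*29 = 2 - (-192)*(-1)/3*29 = 2 - 64*1*29 = 2 - 64*29 = 2 - 1856 = -1854)
(d + g((-11)²)) + 26439 = (-1854 + 24*(-11)²) + 26439 = (-1854 + 24*121) + 26439 = (-1854 + 2904) + 26439 = 1050 + 26439 = 27489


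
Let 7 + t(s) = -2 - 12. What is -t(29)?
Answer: 21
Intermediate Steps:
t(s) = -21 (t(s) = -7 + (-2 - 12) = -7 - 14 = -21)
-t(29) = -1*(-21) = 21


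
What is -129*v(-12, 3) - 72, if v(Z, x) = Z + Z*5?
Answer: 9216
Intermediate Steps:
v(Z, x) = 6*Z (v(Z, x) = Z + 5*Z = 6*Z)
-129*v(-12, 3) - 72 = -774*(-12) - 72 = -129*(-72) - 72 = 9288 - 72 = 9216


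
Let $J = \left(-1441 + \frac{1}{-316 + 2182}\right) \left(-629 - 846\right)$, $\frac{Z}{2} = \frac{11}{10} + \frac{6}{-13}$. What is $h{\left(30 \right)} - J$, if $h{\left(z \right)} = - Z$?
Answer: $- \frac{257798921753}{121290} \approx -2.1255 \cdot 10^{6}$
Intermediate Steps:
$Z = \frac{83}{65}$ ($Z = 2 \left(\frac{11}{10} + \frac{6}{-13}\right) = 2 \left(11 \cdot \frac{1}{10} + 6 \left(- \frac{1}{13}\right)\right) = 2 \left(\frac{11}{10} - \frac{6}{13}\right) = 2 \cdot \frac{83}{130} = \frac{83}{65} \approx 1.2769$)
$h{\left(z \right)} = - \frac{83}{65}$ ($h{\left(z \right)} = \left(-1\right) \frac{83}{65} = - \frac{83}{65}$)
$J = \frac{3966134875}{1866}$ ($J = \left(-1441 + \frac{1}{1866}\right) \left(-629 - 846\right) = \left(- \frac{2688905}{1866}\right) \left(-1475\right) = \frac{3966134875}{1866} \approx 2.1255 \cdot 10^{6}$)
$h{\left(30 \right)} - J = - \frac{83}{65} - \frac{3966134875}{1866} = - \frac{257798921753}{121290}$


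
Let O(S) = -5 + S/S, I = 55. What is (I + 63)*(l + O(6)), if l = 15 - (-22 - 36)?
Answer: 8142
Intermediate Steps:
l = 73 (l = 15 - 1*(-58) = 15 + 58 = 73)
O(S) = -4 (O(S) = -5 + 1 = -4)
(I + 63)*(l + O(6)) = (55 + 63)*(73 - 4) = 118*69 = 8142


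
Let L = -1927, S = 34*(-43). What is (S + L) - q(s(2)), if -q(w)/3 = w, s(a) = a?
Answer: -3383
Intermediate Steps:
S = -1462
q(w) = -3*w
(S + L) - q(s(2)) = (-1462 - 1927) - (-3)*2 = -3389 - 1*(-6) = -3389 + 6 = -3383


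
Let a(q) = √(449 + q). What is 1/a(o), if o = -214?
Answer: √235/235 ≈ 0.065233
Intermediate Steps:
1/a(o) = 1/(√(449 - 214)) = 1/(√235) = √235/235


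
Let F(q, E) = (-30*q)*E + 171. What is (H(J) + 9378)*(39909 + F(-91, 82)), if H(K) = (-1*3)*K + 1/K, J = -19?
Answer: 47314940160/19 ≈ 2.4903e+9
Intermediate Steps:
F(q, E) = 171 - 30*E*q (F(q, E) = -30*E*q + 171 = 171 - 30*E*q)
H(K) = 1/K - 3*K (H(K) = -3*K + 1/K = 1/K - 3*K)
(H(J) + 9378)*(39909 + F(-91, 82)) = ((1/(-19) - 3*(-19)) + 9378)*(39909 + (171 - 30*82*(-91))) = ((-1/19 + 57) + 9378)*(39909 + (171 + 223860)) = (1082/19 + 9378)*(39909 + 224031) = (179264/19)*263940 = 47314940160/19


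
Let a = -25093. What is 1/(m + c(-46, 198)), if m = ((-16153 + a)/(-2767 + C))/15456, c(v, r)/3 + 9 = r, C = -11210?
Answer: 108014256/61244103775 ≈ 0.0017637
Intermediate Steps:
c(v, r) = -27 + 3*r
m = 20623/108014256 (m = ((-16153 - 25093)/(-2767 - 11210))/15456 = -41246/(-13977)*(1/15456) = -41246*(-1/13977)*(1/15456) = (41246/13977)*(1/15456) = 20623/108014256 ≈ 0.00019093)
1/(m + c(-46, 198)) = 1/(20623/108014256 + (-27 + 3*198)) = 1/(20623/108014256 + (-27 + 594)) = 1/(20623/108014256 + 567) = 1/(61244103775/108014256) = 108014256/61244103775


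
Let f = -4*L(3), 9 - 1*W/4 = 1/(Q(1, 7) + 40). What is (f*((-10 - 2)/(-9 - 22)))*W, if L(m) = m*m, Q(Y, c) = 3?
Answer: -667008/1333 ≈ -500.38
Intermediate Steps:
L(m) = m**2
W = 1544/43 (W = 36 - 4/(3 + 40) = 36 - 4/43 = 1544/43 ≈ 35.907)
f = -36 (f = -4*3**2 = -4*9 = -36)
(f*((-10 - 2)/(-9 - 22)))*W = -36*(-10 - 2)/(-9 - 22)*(1544/43) = -(-432)/(-31)*(1544/43) = -(-432)*(-1)/31*(1544/43) = -36*12/31*(1544/43) = -432/31*1544/43 = -667008/1333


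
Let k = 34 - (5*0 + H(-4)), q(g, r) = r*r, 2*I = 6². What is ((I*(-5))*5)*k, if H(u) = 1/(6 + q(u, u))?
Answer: -168075/11 ≈ -15280.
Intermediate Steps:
I = 18 (I = (½)*6² = (½)*36 = 18)
q(g, r) = r²
H(u) = 1/(6 + u²)
k = 747/22 (k = 34 - (5*0 + 1/(6 + (-4)²)) = 34 - (0 + 1/(6 + 16)) = 34 - (0 + 1/22) = 34 - 1*1/22 = 34 - 1/22 = 747/22 ≈ 33.955)
((I*(-5))*5)*k = ((18*(-5))*5)*(747/22) = -90*5*(747/22) = -450*747/22 = -168075/11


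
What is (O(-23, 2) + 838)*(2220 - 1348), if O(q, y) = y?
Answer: 732480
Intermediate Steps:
(O(-23, 2) + 838)*(2220 - 1348) = (2 + 838)*(2220 - 1348) = 840*872 = 732480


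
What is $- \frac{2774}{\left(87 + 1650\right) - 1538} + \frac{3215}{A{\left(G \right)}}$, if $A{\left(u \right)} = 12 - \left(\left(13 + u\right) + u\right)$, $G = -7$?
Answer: $\frac{603723}{2587} \approx 233.37$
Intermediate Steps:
$A{\left(u \right)} = -1 - 2 u$ ($A{\left(u \right)} = 12 - \left(13 + 2 u\right) = -1 - 2 u$)
$- \frac{2774}{\left(87 + 1650\right) - 1538} + \frac{3215}{A{\left(G \right)}} = - \frac{2774}{\left(87 + 1650\right) - 1538} + \frac{3215}{-1 - -14} = - \frac{2774}{1737 - 1538} + \frac{3215}{-1 + 14} = - \frac{2774}{199} + \frac{3215}{13} = \frac{603723}{2587}$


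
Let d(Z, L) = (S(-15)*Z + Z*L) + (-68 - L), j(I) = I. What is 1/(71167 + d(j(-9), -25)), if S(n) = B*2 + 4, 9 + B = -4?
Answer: 1/71547 ≈ 1.3977e-5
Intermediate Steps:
B = -13 (B = -9 - 4 = -13)
S(n) = -22 (S(n) = -13*2 + 4 = -26 + 4 = -22)
d(Z, L) = -68 - L - 22*Z + L*Z (d(Z, L) = (-22*Z + Z*L) + (-68 - L) = (-22*Z + L*Z) + (-68 - L) = -68 - L - 22*Z + L*Z)
1/(71167 + d(j(-9), -25)) = 1/(71167 + (-68 - 1*(-25) - 22*(-9) - 25*(-9))) = 1/(71167 + (-68 + 25 + 198 + 225)) = 1/(71167 + 380) = 1/71547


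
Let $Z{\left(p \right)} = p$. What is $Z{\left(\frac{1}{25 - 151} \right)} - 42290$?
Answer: $- \frac{5328541}{126} \approx -42290.0$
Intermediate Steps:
$Z{\left(\frac{1}{25 - 151} \right)} - 42290 = \frac{1}{25 - 151} - 42290 = \frac{1}{-126} - 42290 = - \frac{1}{126} - 42290 = - \frac{5328541}{126}$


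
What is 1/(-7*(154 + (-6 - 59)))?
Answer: -1/623 ≈ -0.0016051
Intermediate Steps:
1/(-7*(154 + (-6 - 59))) = 1/(-7*(154 - 65)) = 1/(-7*89) = 1/(-623) = -1/623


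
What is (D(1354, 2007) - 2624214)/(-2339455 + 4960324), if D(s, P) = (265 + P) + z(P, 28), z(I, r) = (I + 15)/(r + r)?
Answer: -73413365/73384332 ≈ -1.0004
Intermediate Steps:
z(I, r) = (15 + I)/(2*r) (z(I, r) = (15 + I)/((2*r)) = (15 + I)*(1/(2*r)) = (15 + I)/(2*r))
D(s, P) = 14855/56 + 57*P/56 (D(s, P) = (265 + P) + (½)*(15 + P)/28 = (265 + P) + (½)*(1/28)*(15 + P) = (265 + P) + (15/56 + P/56) = 14855/56 + 57*P/56)
(D(1354, 2007) - 2624214)/(-2339455 + 4960324) = ((14855/56 + (57/56)*2007) - 2624214)/(-2339455 + 4960324) = ((14855/56 + 114399/56) - 2624214)/2620869 = (64627/28 - 2624214)*(1/2620869) = -73413365/28*1/2620869 = -73413365/73384332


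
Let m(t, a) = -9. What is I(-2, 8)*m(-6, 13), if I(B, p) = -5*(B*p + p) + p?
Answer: -432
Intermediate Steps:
I(B, p) = -4*p - 5*B*p (I(B, p) = -5*(p + B*p) + p = (-5*p - 5*B*p) + p = -4*p - 5*B*p)
I(-2, 8)*m(-6, 13) = -1*8*(4 + 5*(-2))*(-9) = -1*8*(4 - 10)*(-9) = -1*8*(-6)*(-9) = 48*(-9) = -432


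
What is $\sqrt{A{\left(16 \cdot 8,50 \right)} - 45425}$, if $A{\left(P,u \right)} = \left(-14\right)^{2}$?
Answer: $i \sqrt{45229} \approx 212.67 i$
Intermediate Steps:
$A{\left(P,u \right)} = 196$
$\sqrt{A{\left(16 \cdot 8,50 \right)} - 45425} = \sqrt{196 - 45425} = \sqrt{-45229} = i \sqrt{45229}$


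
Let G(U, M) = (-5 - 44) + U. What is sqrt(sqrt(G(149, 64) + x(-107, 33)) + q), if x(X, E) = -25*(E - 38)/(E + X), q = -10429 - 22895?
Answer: sqrt(-182482224 + 370*sqrt(21534))/74 ≈ 182.52*I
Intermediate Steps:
G(U, M) = -49 + U
q = -33324
x(X, E) = -25*(-38 + E)/(E + X)
sqrt(sqrt(G(149, 64) + x(-107, 33)) + q) = sqrt(sqrt((-49 + 149) + 25*(38 - 1*33)/(33 - 107)) - 33324) = sqrt(sqrt(100 + 25*(38 - 33)/(-74)) - 33324) = sqrt(sqrt(100 + 25*(-1/74)*5) - 33324) = sqrt(sqrt(100 - 125/74) - 33324) = sqrt(sqrt(7275/74) - 33324) = sqrt(5*sqrt(21534)/74 - 33324) = sqrt(-33324 + 5*sqrt(21534)/74)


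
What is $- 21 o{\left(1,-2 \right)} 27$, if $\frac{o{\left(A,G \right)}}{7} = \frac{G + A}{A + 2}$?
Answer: $1323$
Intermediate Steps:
$o{\left(A,G \right)} = \frac{7 \left(A + G\right)}{2 + A}$ ($o{\left(A,G \right)} = 7 \frac{G + A}{A + 2} = 7 \frac{A + G}{2 + A} = \frac{7 \left(A + G\right)}{2 + A}$)
$- 21 o{\left(1,-2 \right)} 27 = - 21 \frac{7 \left(1 - 2\right)}{2 + 1} \cdot 27 = - 21 \cdot 7 \cdot \frac{1}{3} \left(-1\right) 27 = \left(-21\right) \left(- \frac{7}{3}\right) 27 = 49 \cdot 27 = 1323$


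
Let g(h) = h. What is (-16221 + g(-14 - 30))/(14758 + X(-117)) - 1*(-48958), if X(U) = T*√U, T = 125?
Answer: 10752243401192/219626689 + 6099375*I*√13/219626689 ≈ 48957.0 + 0.10013*I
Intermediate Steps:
X(U) = 125*√U
(-16221 + g(-14 - 30))/(14758 + X(-117)) - 1*(-48958) = (-16221 + (-14 - 30))/(14758 + 125*√(-117)) - 1*(-48958) = (-16221 - 44)/(14758 + 125*(3*I*√13)) + 48958 = -16265/(14758 + 375*I*√13) + 48958 = 48958 - 16265/(14758 + 375*I*√13)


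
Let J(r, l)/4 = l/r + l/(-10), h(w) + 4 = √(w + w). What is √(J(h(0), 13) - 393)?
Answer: 2*I*√2570/5 ≈ 20.278*I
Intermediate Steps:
h(w) = -4 + √2*√w (h(w) = -4 + √(w + w) = -4 + √(2*w) = -4 + √2*√w)
J(r, l) = -2*l/5 + 4*l/r (J(r, l) = 4*(l/r + l/(-10)) = 4*(l/r + l*(-⅒)) = 4*(l/r - l/10) = 4*(-l/10 + l/r) = -2*l/5 + 4*l/r)
√(J(h(0), 13) - 393) = √((⅖)*13*(10 - (-4 + √2*√0))/(-4 + √2*√0) - 393) = √((⅖)*13*(10 - (-4 + √2*0))/(-4 + √2*0) - 393) = √((⅖)*13*(10 - (-4 + 0))/(-4 + 0) - 393) = √((⅖)*13*(10 - 1*(-4))/(-4) - 393) = √((⅖)*13*(-¼)*(10 + 4) - 393) = √((⅖)*13*(-¼)*14 - 393) = √(-91/5 - 393) = √(-2056/5) = 2*I*√2570/5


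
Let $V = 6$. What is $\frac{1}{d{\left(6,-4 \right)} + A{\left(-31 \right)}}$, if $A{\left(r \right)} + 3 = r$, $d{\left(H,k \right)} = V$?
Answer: $- \frac{1}{28} \approx -0.035714$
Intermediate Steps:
$d{\left(H,k \right)} = 6$
$A{\left(r \right)} = -3 + r$
$\frac{1}{d{\left(6,-4 \right)} + A{\left(-31 \right)}} = \frac{1}{6 - 34} = \frac{1}{-28} = - \frac{1}{28}$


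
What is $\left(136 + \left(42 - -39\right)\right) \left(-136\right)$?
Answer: $-29512$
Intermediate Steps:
$\left(136 + \left(42 - -39\right)\right) \left(-136\right) = \left(136 + \left(42 + 39\right)\right) \left(-136\right) = \left(136 + 81\right) \left(-136\right) = 217 \left(-136\right) = -29512$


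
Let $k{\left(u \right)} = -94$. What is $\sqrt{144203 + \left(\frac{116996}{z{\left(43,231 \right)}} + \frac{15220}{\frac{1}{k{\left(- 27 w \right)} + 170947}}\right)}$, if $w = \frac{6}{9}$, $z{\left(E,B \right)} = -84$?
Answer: $\frac{\sqrt{1146831732354}}{21} \approx 50995.0$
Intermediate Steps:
$w = \frac{2}{3}$ ($w = 6 \cdot \frac{1}{9} = \frac{2}{3} \approx 0.66667$)
$\sqrt{144203 + \left(\frac{116996}{z{\left(43,231 \right)}} + \frac{15220}{\frac{1}{k{\left(- 27 w \right)} + 170947}}\right)} = \sqrt{144203 + \left(\frac{116996}{-84} + \frac{15220}{\frac{1}{-94 + 170947}}\right)} = \sqrt{144203 + \left(116996 \left(- \frac{1}{84}\right) + \frac{15220}{\frac{1}{170853}}\right)} = \sqrt{144203 - \left(\frac{29249}{21} - 15220 \frac{1}{\frac{1}{170853}}\right)} = \sqrt{144203 + \left(- \frac{29249}{21} + 15220 \cdot 170853\right)} = \sqrt{144203 + \left(- \frac{29249}{21} + 2600382660\right)} = \sqrt{144203 + \frac{54608006611}{21}} = \sqrt{\frac{54611034874}{21}} = \frac{\sqrt{1146831732354}}{21}$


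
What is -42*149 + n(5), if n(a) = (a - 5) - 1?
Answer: -6259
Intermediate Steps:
n(a) = -6 + a (n(a) = (-5 + a) - 1 = -6 + a)
-42*149 + n(5) = -42*149 + (-6 + 5) = -6258 - 1 = -6259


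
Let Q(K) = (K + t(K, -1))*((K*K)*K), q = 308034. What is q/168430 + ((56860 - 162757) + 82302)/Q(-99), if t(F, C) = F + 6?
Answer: 79038514697/43220485440 ≈ 1.8287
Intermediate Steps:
t(F, C) = 6 + F
Q(K) = K**3*(6 + 2*K) (Q(K) = (K + (6 + K))*((K*K)*K) = (6 + 2*K)*(K**2*K) = (6 + 2*K)*K**3 = K**3*(6 + 2*K))
q/168430 + ((56860 - 162757) + 82302)/Q(-99) = 308034/168430 + ((56860 - 162757) + 82302)/((2*(-99)**3*(3 - 99))) = 308034*(1/168430) + (-105897 + 82302)/((2*(-970299)*(-96))) = 154017/84215 - 23595/186297408 = 154017/84215 - 23595*1/186297408 = 154017/84215 - 65/513216 = 79038514697/43220485440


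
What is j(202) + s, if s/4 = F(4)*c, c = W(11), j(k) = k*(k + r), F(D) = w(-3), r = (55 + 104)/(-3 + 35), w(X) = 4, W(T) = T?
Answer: 671739/16 ≈ 41984.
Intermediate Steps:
r = 159/32 ≈ 4.9688
F(D) = 4
j(k) = k*(159/32 + k) (j(k) = k*(k + 159/32) = k*(159/32 + k))
c = 11
s = 176 (s = 4*(4*11) = 4*44 = 176)
j(202) + s = (1/32)*202*(159 + 32*202) + 176 = (1/32)*202*(159 + 6464) + 176 = (1/32)*202*6623 + 176 = 668923/16 + 176 = 671739/16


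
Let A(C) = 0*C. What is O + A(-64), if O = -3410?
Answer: -3410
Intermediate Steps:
A(C) = 0
O + A(-64) = -3410 + 0 = -3410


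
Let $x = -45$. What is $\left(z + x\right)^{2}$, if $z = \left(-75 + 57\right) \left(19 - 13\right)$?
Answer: $23409$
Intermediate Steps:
$z = -108$ ($z = \left(-18\right) 6 = -108$)
$\left(z + x\right)^{2} = \left(-108 - 45\right)^{2} = \left(-153\right)^{2} = 23409$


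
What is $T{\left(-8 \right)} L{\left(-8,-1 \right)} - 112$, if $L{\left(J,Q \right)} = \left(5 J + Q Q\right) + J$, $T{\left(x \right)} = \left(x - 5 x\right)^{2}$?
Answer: $-48240$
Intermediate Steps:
$T{\left(x \right)} = 16 x^{2}$ ($T{\left(x \right)} = \left(- 4 x\right)^{2} = 16 x^{2}$)
$L{\left(J,Q \right)} = Q^{2} + 6 J$ ($L{\left(J,Q \right)} = \left(5 J + Q^{2}\right) + J = \left(Q^{2} + 5 J\right) + J = Q^{2} + 6 J$)
$T{\left(-8 \right)} L{\left(-8,-1 \right)} - 112 = 16 \left(-8\right)^{2} \left(\left(-1\right)^{2} + 6 \left(-8\right)\right) - 112 = 16 \cdot 64 \left(1 - 48\right) - 112 = 1024 \left(-47\right) - 112 = -48128 - 112 = -48240$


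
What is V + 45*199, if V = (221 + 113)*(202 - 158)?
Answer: 23651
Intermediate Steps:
V = 14696 (V = 334*44 = 14696)
V + 45*199 = 14696 + 45*199 = 14696 + 8955 = 23651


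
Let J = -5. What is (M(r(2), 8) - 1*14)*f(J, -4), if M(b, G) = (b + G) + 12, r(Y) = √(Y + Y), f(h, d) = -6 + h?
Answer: -88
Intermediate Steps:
r(Y) = √2*√Y (r(Y) = √(2*Y) = √2*√Y)
M(b, G) = 12 + G + b (M(b, G) = (G + b) + 12 = 12 + G + b)
(M(r(2), 8) - 1*14)*f(J, -4) = ((12 + 8 + √2*√2) - 1*14)*(-6 - 5) = ((12 + 8 + 2) - 14)*(-11) = (22 - 14)*(-11) = 8*(-11) = -88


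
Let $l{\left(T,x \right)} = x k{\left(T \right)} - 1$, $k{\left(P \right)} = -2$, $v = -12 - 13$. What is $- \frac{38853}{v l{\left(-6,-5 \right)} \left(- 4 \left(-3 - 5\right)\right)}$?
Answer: $\frac{4317}{800} \approx 5.3962$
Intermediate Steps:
$v = -25$
$l{\left(T,x \right)} = -1 - 2 x$ ($l{\left(T,x \right)} = x \left(-2\right) - 1 = - 2 x - 1 = -1 - 2 x$)
$- \frac{38853}{v l{\left(-6,-5 \right)} \left(- 4 \left(-3 - 5\right)\right)} = - \frac{38853}{- 25 \left(-1 - -10\right) \left(- 4 \left(-3 - 5\right)\right)} = - \frac{38853}{- 25 \left(-1 + 10\right) \left(\left(-4\right) \left(-8\right)\right)} = - \frac{38853}{\left(-25\right) 9 \cdot 32} = - \frac{38853}{\left(-225\right) 32} = - \frac{38853}{-7200} = \left(-38853\right) \left(- \frac{1}{7200}\right) = \frac{4317}{800}$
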